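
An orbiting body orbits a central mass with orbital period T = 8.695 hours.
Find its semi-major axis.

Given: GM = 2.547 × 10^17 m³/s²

Convert to SI: T = 8.695 hours = 31302 s.
Invert Kepler's third law: a = (GM · T² / (4π²))^(1/3).
Substituting T = 31302 s and GM = 2.547e+17 m³/s²:
a = (2.547e+17 · (31302)² / (4π²))^(1/3) m
a ≈ 1.849e+08 m = 1.849 × 10^8 m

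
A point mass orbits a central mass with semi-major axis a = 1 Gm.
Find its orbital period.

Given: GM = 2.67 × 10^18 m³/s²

Convert to SI: a = 1 Gm = 1e+09 m.
Kepler's third law: T = 2π √(a³ / GM).
Substituting a = 1e+09 m and GM = 2.67e+18 m³/s²:
T = 2π √((1e+09)³ / 2.67e+18) s
T ≈ 1.216e+05 s = 1.407 days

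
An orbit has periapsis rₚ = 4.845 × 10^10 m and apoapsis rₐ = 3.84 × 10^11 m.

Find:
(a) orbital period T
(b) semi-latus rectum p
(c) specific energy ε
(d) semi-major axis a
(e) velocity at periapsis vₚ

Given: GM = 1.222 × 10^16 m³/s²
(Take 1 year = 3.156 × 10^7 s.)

(a) With a = (rₚ + rₐ)/2 = 2.16225e+11 m, T = 2π √(a³/GM) = 2π √((2.16225e+11)³/1.222e+16) s ≈ 5.715e+09 s
(b) From a = (rₚ + rₐ)/2 = 2.16225e+11 m and e = (rₐ − rₚ)/(rₐ + rₚ) = 0.775928, p = a(1 − e²) = 2.16225e+11 · (1 − (0.775928)²) ≈ 8.604e+10 m
(c) With a = (rₚ + rₐ)/2 = 2.16225e+11 m, ε = −GM/(2a) = −1.222e+16/(2 · 2.16225e+11) J/kg ≈ -2.826e+04 J/kg
(d) a = (rₚ + rₐ)/2 = (4.845e+10 + 3.84e+11)/2 ≈ 2.162e+11 m
(e) With a = (rₚ + rₐ)/2 = 2.16225e+11 m, vₚ = √(GM (2/rₚ − 1/a)) = √(1.222e+16 · (2/4.845e+10 − 1/2.16225e+11)) m/s ≈ 669.3 m/s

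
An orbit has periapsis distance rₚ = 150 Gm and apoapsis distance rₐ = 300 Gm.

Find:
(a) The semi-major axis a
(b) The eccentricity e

Convert to SI: rₚ = 150 Gm = 1.5e+11 m; rₐ = 300 Gm = 3e+11 m.
(a) a = (rₚ + rₐ) / 2 = (1.5e+11 + 3e+11) / 2 ≈ 2.25e+11 m = 225 Gm.
(b) e = (rₐ − rₚ) / (rₐ + rₚ) = (3e+11 − 1.5e+11) / (3e+11 + 1.5e+11) ≈ 0.3333.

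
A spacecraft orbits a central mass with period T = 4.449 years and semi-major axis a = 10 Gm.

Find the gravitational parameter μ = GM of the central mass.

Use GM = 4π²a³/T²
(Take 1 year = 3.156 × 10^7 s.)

Convert to SI: T = 4.449 years = 1.4041e+08 s; a = 10 Gm = 1e+10 m.
GM = 4π² · a³ / T².
GM = 4π² · (1e+10)³ / (1.4041e+08)² m³/s² ≈ 2.002e+15 m³/s² = 2.002 × 10^15 m³/s².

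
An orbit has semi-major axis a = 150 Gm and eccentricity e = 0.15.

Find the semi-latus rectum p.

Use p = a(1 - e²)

Convert to SI: a = 150 Gm = 1.5e+11 m.
p = a (1 − e²).
p = 1.5e+11 · (1 − (0.15)²) = 1.5e+11 · 0.9775 ≈ 1.466e+11 m = 146.6 Gm.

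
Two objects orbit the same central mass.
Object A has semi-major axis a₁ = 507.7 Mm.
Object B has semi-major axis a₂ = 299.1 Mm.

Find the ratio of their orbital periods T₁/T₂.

Convert to SI: a₁ = 507.7 Mm = 5.077e+08 m; a₂ = 299.1 Mm = 2.991e+08 m.
From Kepler's third law, (T₁/T₂)² = (a₁/a₂)³, so T₁/T₂ = (a₁/a₂)^(3/2).
a₁/a₂ = 5.077e+08 / 2.991e+08 = 1.69743.
T₁/T₂ = (1.69743)^(3/2) ≈ 2.211.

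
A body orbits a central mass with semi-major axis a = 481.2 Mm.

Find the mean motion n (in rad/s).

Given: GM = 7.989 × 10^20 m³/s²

Convert to SI: a = 481.2 Mm = 4.812e+08 m.
n = √(GM / a³).
n = √(7.989e+20 / (4.812e+08)³) rad/s ≈ 0.002678 rad/s.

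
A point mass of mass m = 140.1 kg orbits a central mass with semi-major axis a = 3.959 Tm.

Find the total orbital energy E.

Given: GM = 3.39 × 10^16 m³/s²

Convert to SI: a = 3.959 Tm = 3.959e+12 m.
E = −GMm / (2a).
E = −3.39e+16 · 140.1 / (2 · 3.959e+12) J ≈ -5.998e+05 J = -599.8 kJ.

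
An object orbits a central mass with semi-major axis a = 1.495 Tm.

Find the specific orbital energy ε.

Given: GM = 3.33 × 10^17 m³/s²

Convert to SI: a = 1.495 Tm = 1.495e+12 m.
ε = −GM / (2a).
ε = −3.33e+17 / (2 · 1.495e+12) J/kg ≈ -1.114e+05 J/kg = -111.4 kJ/kg.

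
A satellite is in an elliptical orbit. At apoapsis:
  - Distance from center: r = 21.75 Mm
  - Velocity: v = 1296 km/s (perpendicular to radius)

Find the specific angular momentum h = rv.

Convert to SI: r = 21.75 Mm = 2.175e+07 m; v = 1296 km/s = 1.296e+06 m/s.
With v perpendicular to r, h = r · v.
h = 2.175e+07 · 1.296e+06 m²/s ≈ 2.819e+13 m²/s.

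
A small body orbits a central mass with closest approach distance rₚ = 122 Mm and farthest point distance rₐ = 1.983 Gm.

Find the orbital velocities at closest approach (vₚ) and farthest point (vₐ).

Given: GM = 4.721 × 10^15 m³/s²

Convert to SI: rₚ = 122 Mm = 1.22e+08 m; rₐ = 1.983 Gm = 1.983e+09 m.
Use the vis-viva equation v² = GM(2/r − 1/a) with a = (rₚ + rₐ)/2 = (1.22e+08 + 1.983e+09)/2 = 1.0525e+09 m.
vₚ = √(GM · (2/rₚ − 1/a)) = √(4.721e+15 · (2/1.22e+08 − 1/1.0525e+09)) m/s ≈ 8539 m/s = 8.539 km/s.
vₐ = √(GM · (2/rₐ − 1/a)) = √(4.721e+15 · (2/1.983e+09 − 1/1.0525e+09)) m/s ≈ 525.3 m/s = 525.3 m/s.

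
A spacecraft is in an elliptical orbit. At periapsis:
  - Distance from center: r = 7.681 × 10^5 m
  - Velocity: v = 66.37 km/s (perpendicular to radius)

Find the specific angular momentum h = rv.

Convert to SI: v = 66.37 km/s = 66370 m/s.
With v perpendicular to r, h = r · v.
h = 768100 · 66370 m²/s ≈ 5.098e+10 m²/s.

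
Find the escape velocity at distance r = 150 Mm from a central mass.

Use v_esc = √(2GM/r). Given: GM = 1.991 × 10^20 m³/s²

Convert to SI: r = 150 Mm = 1.5e+08 m.
Escape velocity comes from setting total energy to zero: ½v² − GM/r = 0 ⇒ v_esc = √(2GM / r).
v_esc = √(2 · 1.991e+20 / 1.5e+08) m/s ≈ 1.629e+06 m/s = 1629 km/s.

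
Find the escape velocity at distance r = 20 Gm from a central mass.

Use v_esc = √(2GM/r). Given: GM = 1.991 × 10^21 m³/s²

Convert to SI: r = 20 Gm = 2e+10 m.
Escape velocity comes from setting total energy to zero: ½v² − GM/r = 0 ⇒ v_esc = √(2GM / r).
v_esc = √(2 · 1.991e+21 / 2e+10) m/s ≈ 4.462e+05 m/s = 446.2 km/s.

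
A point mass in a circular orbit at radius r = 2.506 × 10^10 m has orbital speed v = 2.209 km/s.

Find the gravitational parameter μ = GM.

Convert to SI: v = 2.209 km/s = 2209 m/s.
For a circular orbit v² = GM/r, so GM = v² · r.
GM = (2209)² · 2.506e+10 m³/s² ≈ 1.223e+17 m³/s² = 1.223 × 10^17 m³/s².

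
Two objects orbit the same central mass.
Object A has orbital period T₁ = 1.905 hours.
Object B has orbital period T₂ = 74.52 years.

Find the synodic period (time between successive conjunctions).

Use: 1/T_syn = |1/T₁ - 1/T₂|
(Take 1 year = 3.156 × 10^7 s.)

Convert to SI: T₁ = 1.905 hours = 6858 s; T₂ = 74.52 years = 2.35185e+09 s.
T_syn = |T₁ · T₂ / (T₁ − T₂)|.
T_syn = |6858 · 2.35185e+09 / (6858 − 2.35185e+09)| s ≈ 6858 s = 1.905 hours.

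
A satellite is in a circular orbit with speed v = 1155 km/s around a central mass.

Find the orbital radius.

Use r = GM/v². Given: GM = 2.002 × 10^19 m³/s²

Convert to SI: v = 1155 km/s = 1.155e+06 m/s.
For a circular orbit, v² = GM / r, so r = GM / v².
r = 2.002e+19 / (1.155e+06)² m ≈ 1.501e+07 m = 15.01 Mm.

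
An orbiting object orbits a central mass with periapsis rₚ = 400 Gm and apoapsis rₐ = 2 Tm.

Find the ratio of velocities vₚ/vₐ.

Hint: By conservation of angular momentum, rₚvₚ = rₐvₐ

Convert to SI: rₚ = 400 Gm = 4e+11 m; rₐ = 2 Tm = 2e+12 m.
Conservation of angular momentum gives rₚvₚ = rₐvₐ, so vₚ/vₐ = rₐ/rₚ.
vₚ/vₐ = 2e+12 / 4e+11 ≈ 5.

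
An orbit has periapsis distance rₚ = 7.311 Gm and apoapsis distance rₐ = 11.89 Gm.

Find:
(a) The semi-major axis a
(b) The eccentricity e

Convert to SI: rₚ = 7.311 Gm = 7.311e+09 m; rₐ = 11.89 Gm = 1.189e+10 m.
(a) a = (rₚ + rₐ) / 2 = (7.311e+09 + 1.189e+10) / 2 ≈ 9.6e+09 m = 9.601 Gm.
(b) e = (rₐ − rₚ) / (rₐ + rₚ) = (1.189e+10 − 7.311e+09) / (1.189e+10 + 7.311e+09) ≈ 0.2385.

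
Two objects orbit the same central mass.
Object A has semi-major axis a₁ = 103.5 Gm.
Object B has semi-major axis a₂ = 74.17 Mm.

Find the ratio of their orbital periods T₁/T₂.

Convert to SI: a₁ = 103.5 Gm = 1.035e+11 m; a₂ = 74.17 Mm = 7.417e+07 m.
From Kepler's third law, (T₁/T₂)² = (a₁/a₂)³, so T₁/T₂ = (a₁/a₂)^(3/2).
a₁/a₂ = 1.035e+11 / 7.417e+07 = 1395.44.
T₁/T₂ = (1395.44)^(3/2) ≈ 5.213e+04.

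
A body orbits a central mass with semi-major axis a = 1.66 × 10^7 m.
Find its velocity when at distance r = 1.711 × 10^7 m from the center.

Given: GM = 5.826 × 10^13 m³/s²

Vis-viva: v = √(GM · (2/r − 1/a)).
2/r − 1/a = 2/1.711e+07 − 1/1.66e+07 = 5.66497e-08 m⁻¹.
v = √(5.826e+13 · 5.66497e-08) m/s ≈ 1817 m/s = 1.817 km/s.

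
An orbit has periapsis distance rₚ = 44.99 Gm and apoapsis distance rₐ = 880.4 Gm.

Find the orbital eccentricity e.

Convert to SI: rₚ = 44.99 Gm = 4.499e+10 m; rₐ = 880.4 Gm = 8.804e+11 m.
e = (rₐ − rₚ) / (rₐ + rₚ).
e = (8.804e+11 − 4.499e+10) / (8.804e+11 + 4.499e+10) = 8.3541e+11 / 9.2539e+11 ≈ 0.9028.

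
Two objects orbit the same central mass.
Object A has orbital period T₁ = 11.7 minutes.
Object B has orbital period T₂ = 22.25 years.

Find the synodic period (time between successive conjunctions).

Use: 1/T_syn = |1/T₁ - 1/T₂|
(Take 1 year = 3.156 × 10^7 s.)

Convert to SI: T₁ = 11.7 minutes = 702 s; T₂ = 22.25 years = 7.0221e+08 s.
T_syn = |T₁ · T₂ / (T₁ − T₂)|.
T_syn = |702 · 7.0221e+08 / (702 − 7.0221e+08)| s ≈ 702 s = 11.7 minutes.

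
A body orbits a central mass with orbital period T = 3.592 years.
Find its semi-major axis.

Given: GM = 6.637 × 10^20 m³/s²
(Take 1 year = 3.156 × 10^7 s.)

Convert to SI: T = 3.592 years = 1.13364e+08 s.
Invert Kepler's third law: a = (GM · T² / (4π²))^(1/3).
Substituting T = 1.13364e+08 s and GM = 6.637e+20 m³/s²:
a = (6.637e+20 · (1.13364e+08)² / (4π²))^(1/3) m
a ≈ 6e+11 m = 600 Gm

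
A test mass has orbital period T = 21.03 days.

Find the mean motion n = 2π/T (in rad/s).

Convert to SI: T = 21.03 days = 1.81699e+06 s.
n = 2π / T.
n = 2π / 1.81699e+06 s ≈ 3.458e-06 rad/s.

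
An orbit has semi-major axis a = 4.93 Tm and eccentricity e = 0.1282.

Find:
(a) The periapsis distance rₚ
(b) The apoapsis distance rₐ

Convert to SI: a = 4.93 Tm = 4.93e+12 m.
(a) rₚ = a(1 − e) = 4.93e+12 · (1 − 0.1282) = 4.93e+12 · 0.8718 ≈ 4.298e+12 m = 4.298 Tm.
(b) rₐ = a(1 + e) = 4.93e+12 · (1 + 0.1282) = 4.93e+12 · 1.1282 ≈ 5.562e+12 m = 5.562 Tm.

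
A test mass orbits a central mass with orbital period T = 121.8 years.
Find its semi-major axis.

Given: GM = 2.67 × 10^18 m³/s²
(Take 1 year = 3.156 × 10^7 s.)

Convert to SI: T = 121.8 years = 3.84401e+09 s.
Invert Kepler's third law: a = (GM · T² / (4π²))^(1/3).
Substituting T = 3.84401e+09 s and GM = 2.67e+18 m³/s²:
a = (2.67e+18 · (3.84401e+09)² / (4π²))^(1/3) m
a ≈ 9.998e+11 m = 999.8 Gm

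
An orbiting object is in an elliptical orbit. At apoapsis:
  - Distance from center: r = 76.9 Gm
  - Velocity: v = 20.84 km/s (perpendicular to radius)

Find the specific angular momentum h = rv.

Convert to SI: r = 76.9 Gm = 7.69e+10 m; v = 20.84 km/s = 20840 m/s.
With v perpendicular to r, h = r · v.
h = 7.69e+10 · 20840 m²/s ≈ 1.603e+15 m²/s.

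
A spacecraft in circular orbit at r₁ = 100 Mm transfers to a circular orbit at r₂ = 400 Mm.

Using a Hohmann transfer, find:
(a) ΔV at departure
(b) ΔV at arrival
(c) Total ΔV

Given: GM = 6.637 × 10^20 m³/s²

Convert to SI: r₁ = 100 Mm = 1e+08 m; r₂ = 400 Mm = 4e+08 m.
Transfer semi-major axis: a_t = (r₁ + r₂)/2 = (1e+08 + 4e+08)/2 = 2.5e+08 m.
Circular speeds: v₁ = √(GM/r₁) = 2.57624e+06 m/s, v₂ = √(GM/r₂) = 1.28812e+06 m/s.
Transfer speeds (vis-viva v² = GM(2/r − 1/a_t)): v₁ᵗ = 3.25871e+06 m/s, v₂ᵗ = 814678 m/s.
(a) ΔV₁ = |v₁ᵗ − v₁| ≈ 6.825e+05 m/s = 682.5 km/s.
(b) ΔV₂ = |v₂ − v₂ᵗ| ≈ 4.734e+05 m/s = 473.4 km/s.
(c) ΔV_total = ΔV₁ + ΔV₂ ≈ 1.156e+06 m/s = 1156 km/s.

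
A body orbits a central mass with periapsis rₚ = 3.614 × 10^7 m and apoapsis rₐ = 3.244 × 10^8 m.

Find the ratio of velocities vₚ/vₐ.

Conservation of angular momentum gives rₚvₚ = rₐvₐ, so vₚ/vₐ = rₐ/rₚ.
vₚ/vₐ = 3.244e+08 / 3.614e+07 ≈ 8.976.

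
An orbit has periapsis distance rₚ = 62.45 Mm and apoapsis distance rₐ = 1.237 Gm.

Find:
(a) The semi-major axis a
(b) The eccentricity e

Convert to SI: rₚ = 62.45 Mm = 6.245e+07 m; rₐ = 1.237 Gm = 1.237e+09 m.
(a) a = (rₚ + rₐ) / 2 = (6.245e+07 + 1.237e+09) / 2 ≈ 6.497e+08 m = 649.7 Mm.
(b) e = (rₐ − rₚ) / (rₐ + rₚ) = (1.237e+09 − 6.245e+07) / (1.237e+09 + 6.245e+07) ≈ 0.9039.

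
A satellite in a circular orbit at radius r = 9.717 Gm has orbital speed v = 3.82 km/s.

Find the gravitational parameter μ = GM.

Convert to SI: r = 9.717 Gm = 9.717e+09 m; v = 3.82 km/s = 3820 m/s.
For a circular orbit v² = GM/r, so GM = v² · r.
GM = (3820)² · 9.717e+09 m³/s² ≈ 1.418e+17 m³/s² = 1.418 × 10^17 m³/s².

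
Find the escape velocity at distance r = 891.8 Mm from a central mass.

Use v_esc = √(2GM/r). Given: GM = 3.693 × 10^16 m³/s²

Convert to SI: r = 891.8 Mm = 8.918e+08 m.
Escape velocity comes from setting total energy to zero: ½v² − GM/r = 0 ⇒ v_esc = √(2GM / r).
v_esc = √(2 · 3.693e+16 / 8.918e+08) m/s ≈ 9101 m/s = 9.101 km/s.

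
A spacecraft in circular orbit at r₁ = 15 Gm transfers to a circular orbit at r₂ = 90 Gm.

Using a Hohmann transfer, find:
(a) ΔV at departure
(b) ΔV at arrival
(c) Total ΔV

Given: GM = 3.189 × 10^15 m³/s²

Convert to SI: r₁ = 15 Gm = 1.5e+10 m; r₂ = 90 Gm = 9e+10 m.
Transfer semi-major axis: a_t = (r₁ + r₂)/2 = (1.5e+10 + 9e+10)/2 = 5.25e+10 m.
Circular speeds: v₁ = √(GM/r₁) = 461.086 m/s, v₂ = √(GM/r₂) = 188.237 m/s.
Transfer speeds (vis-viva v² = GM(2/r − 1/a_t)): v₁ᵗ = 603.703 m/s, v₂ᵗ = 100.617 m/s.
(a) ΔV₁ = |v₁ᵗ − v₁| ≈ 142.6 m/s = 142.6 m/s.
(b) ΔV₂ = |v₂ − v₂ᵗ| ≈ 87.62 m/s = 87.62 m/s.
(c) ΔV_total = ΔV₁ + ΔV₂ ≈ 230.2 m/s = 230.2 m/s.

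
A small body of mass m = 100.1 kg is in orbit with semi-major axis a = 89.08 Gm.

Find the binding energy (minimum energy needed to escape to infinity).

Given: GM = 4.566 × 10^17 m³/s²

Convert to SI: a = 89.08 Gm = 8.908e+10 m.
Total orbital energy is E = −GMm/(2a); binding energy is E_bind = −E = GMm/(2a).
E_bind = 4.566e+17 · 100.1 / (2 · 8.908e+10) J ≈ 2.565e+08 J = 256.5 MJ.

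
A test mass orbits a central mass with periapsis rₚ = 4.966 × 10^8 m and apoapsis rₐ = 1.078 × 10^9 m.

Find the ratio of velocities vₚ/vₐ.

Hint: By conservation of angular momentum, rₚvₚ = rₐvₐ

Conservation of angular momentum gives rₚvₚ = rₐvₐ, so vₚ/vₐ = rₐ/rₚ.
vₚ/vₐ = 1.078e+09 / 4.966e+08 ≈ 2.171.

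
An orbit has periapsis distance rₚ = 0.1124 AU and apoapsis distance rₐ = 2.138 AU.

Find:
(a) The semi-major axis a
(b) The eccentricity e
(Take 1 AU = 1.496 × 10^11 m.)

Convert to SI: rₚ = 0.1124 AU = 1.6815e+10 m; rₐ = 2.138 AU = 3.19845e+11 m.
(a) a = (rₚ + rₐ) / 2 = (1.6815e+10 + 3.19845e+11) / 2 ≈ 1.683e+11 m = 1.125 AU.
(b) e = (rₐ − rₚ) / (rₐ + rₚ) = (3.19845e+11 − 1.6815e+10) / (3.19845e+11 + 1.6815e+10) ≈ 0.9001.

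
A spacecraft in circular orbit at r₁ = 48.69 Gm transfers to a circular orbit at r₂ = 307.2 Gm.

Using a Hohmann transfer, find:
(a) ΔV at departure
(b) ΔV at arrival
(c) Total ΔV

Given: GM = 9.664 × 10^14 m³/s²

Convert to SI: r₁ = 48.69 Gm = 4.869e+10 m; r₂ = 307.2 Gm = 3.072e+11 m.
Transfer semi-major axis: a_t = (r₁ + r₂)/2 = (4.869e+10 + 3.072e+11)/2 = 1.77945e+11 m.
Circular speeds: v₁ = √(GM/r₁) = 140.883 m/s, v₂ = √(GM/r₂) = 56.0877 m/s.
Transfer speeds (vis-viva v² = GM(2/r − 1/a_t)): v₁ᵗ = 185.108 m/s, v₂ᵗ = 29.339 m/s.
(a) ΔV₁ = |v₁ᵗ − v₁| ≈ 44.23 m/s = 44.23 m/s.
(b) ΔV₂ = |v₂ − v₂ᵗ| ≈ 26.75 m/s = 26.75 m/s.
(c) ΔV_total = ΔV₁ + ΔV₂ ≈ 70.97 m/s = 70.97 m/s.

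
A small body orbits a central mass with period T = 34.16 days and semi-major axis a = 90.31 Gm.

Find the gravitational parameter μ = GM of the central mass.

Convert to SI: T = 34.16 days = 2.95142e+06 s; a = 90.31 Gm = 9.031e+10 m.
GM = 4π² · a³ / T².
GM = 4π² · (9.031e+10)³ / (2.95142e+06)² m³/s² ≈ 3.338e+21 m³/s² = 3.338 × 10^21 m³/s².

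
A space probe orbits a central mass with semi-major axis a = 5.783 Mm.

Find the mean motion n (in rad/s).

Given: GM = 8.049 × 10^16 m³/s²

Convert to SI: a = 5.783 Mm = 5.783e+06 m.
n = √(GM / a³).
n = √(8.049e+16 / (5.783e+06)³) rad/s ≈ 0.0204 rad/s.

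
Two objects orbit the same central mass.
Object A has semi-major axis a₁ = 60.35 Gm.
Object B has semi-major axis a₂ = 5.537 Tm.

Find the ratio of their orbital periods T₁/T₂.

Convert to SI: a₁ = 60.35 Gm = 6.035e+10 m; a₂ = 5.537 Tm = 5.537e+12 m.
From Kepler's third law, (T₁/T₂)² = (a₁/a₂)³, so T₁/T₂ = (a₁/a₂)^(3/2).
a₁/a₂ = 6.035e+10 / 5.537e+12 = 0.0108994.
T₁/T₂ = (0.0108994)^(3/2) ≈ 0.001138.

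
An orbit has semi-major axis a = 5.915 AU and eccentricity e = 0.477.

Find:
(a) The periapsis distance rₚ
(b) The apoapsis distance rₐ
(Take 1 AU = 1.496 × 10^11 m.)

Convert to SI: a = 5.915 AU = 8.84884e+11 m.
(a) rₚ = a(1 − e) = 8.84884e+11 · (1 − 0.477) = 8.84884e+11 · 0.523 ≈ 4.628e+11 m = 3.094 AU.
(b) rₐ = a(1 + e) = 8.84884e+11 · (1 + 0.477) = 8.84884e+11 · 1.477 ≈ 1.307e+12 m = 8.736 AU.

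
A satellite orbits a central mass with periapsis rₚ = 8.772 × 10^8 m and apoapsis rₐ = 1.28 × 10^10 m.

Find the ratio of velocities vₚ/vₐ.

Conservation of angular momentum gives rₚvₚ = rₐvₐ, so vₚ/vₐ = rₐ/rₚ.
vₚ/vₐ = 1.28e+10 / 8.772e+08 ≈ 14.59.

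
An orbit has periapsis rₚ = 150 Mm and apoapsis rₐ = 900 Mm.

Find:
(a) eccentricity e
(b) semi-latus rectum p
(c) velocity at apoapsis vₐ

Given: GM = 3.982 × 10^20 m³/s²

Convert to SI: rₚ = 150 Mm = 1.5e+08 m; rₐ = 900 Mm = 9e+08 m.
(a) e = (rₐ − rₚ)/(rₐ + rₚ) = (9e+08 − 1.5e+08)/(9e+08 + 1.5e+08) ≈ 0.7143
(b) From a = (rₚ + rₐ)/2 = 5.25e+08 m and e = (rₐ − rₚ)/(rₐ + rₚ) = 0.714286, p = a(1 − e²) = 5.25e+08 · (1 − (0.714286)²) ≈ 2.571e+08 m
(c) With a = (rₚ + rₐ)/2 = 5.25e+08 m, vₐ = √(GM (2/rₐ − 1/a)) = √(3.982e+20 · (2/9e+08 − 1/5.25e+08)) m/s ≈ 3.555e+05 m/s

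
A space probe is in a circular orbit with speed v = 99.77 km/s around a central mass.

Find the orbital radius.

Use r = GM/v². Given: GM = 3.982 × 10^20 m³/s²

Convert to SI: v = 99.77 km/s = 99770 m/s.
For a circular orbit, v² = GM / r, so r = GM / v².
r = 3.982e+20 / (99770)² m ≈ 4e+10 m = 40 Gm.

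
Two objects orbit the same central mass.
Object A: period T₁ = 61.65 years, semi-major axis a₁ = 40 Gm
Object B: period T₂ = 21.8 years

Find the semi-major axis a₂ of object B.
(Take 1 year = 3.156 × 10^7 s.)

Convert to SI: T₁ = 61.65 years = 1.94567e+09 s; a₁ = 40 Gm = 4e+10 m; T₂ = 21.8 years = 6.88008e+08 s.
Kepler's third law: (T₁/T₂)² = (a₁/a₂)³ ⇒ a₂ = a₁ · (T₂/T₁)^(2/3).
T₂/T₁ = 6.88008e+08 / 1.94567e+09 = 0.353609.
a₂ = 4e+10 · (0.353609)^(2/3) m ≈ 2e+10 m = 20 Gm.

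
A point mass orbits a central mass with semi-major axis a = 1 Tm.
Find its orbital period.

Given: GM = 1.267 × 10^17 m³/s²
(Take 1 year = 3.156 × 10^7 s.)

Convert to SI: a = 1 Tm = 1e+12 m.
Kepler's third law: T = 2π √(a³ / GM).
Substituting a = 1e+12 m and GM = 1.267e+17 m³/s²:
T = 2π √((1e+12)³ / 1.267e+17) s
T ≈ 1.765e+10 s = 559.3 years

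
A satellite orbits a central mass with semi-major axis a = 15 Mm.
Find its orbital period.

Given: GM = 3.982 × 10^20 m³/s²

Convert to SI: a = 15 Mm = 1.5e+07 m.
Kepler's third law: T = 2π √(a³ / GM).
Substituting a = 1.5e+07 m and GM = 3.982e+20 m³/s²:
T = 2π √((1.5e+07)³ / 3.982e+20) s
T ≈ 18.29 s = 18.29 seconds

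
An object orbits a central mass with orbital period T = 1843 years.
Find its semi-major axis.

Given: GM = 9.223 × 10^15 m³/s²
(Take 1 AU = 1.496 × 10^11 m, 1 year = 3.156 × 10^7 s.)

Convert to SI: T = 1843 years = 5.81651e+10 s.
Invert Kepler's third law: a = (GM · T² / (4π²))^(1/3).
Substituting T = 5.81651e+10 s and GM = 9.223e+15 m³/s²:
a = (9.223e+15 · (5.81651e+10)² / (4π²))^(1/3) m
a ≈ 9.246e+11 m = 6.18 AU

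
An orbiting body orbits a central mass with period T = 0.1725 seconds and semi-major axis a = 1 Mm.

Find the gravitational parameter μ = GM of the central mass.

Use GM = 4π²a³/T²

Convert to SI: a = 1 Mm = 1e+06 m.
GM = 4π² · a³ / T².
GM = 4π² · (1e+06)³ / (0.1725)² m³/s² ≈ 1.327e+21 m³/s² = 1.327 × 10^21 m³/s².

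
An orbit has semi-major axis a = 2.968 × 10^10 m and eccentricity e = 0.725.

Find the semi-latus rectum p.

p = a (1 − e²).
p = 2.968e+10 · (1 − (0.725)²) = 2.968e+10 · 0.474375 ≈ 1.408e+10 m = 1.408 × 10^10 m.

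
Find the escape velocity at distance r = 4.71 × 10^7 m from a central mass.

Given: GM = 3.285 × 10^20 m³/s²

Escape velocity comes from setting total energy to zero: ½v² − GM/r = 0 ⇒ v_esc = √(2GM / r).
v_esc = √(2 · 3.285e+20 / 4.71e+07) m/s ≈ 3.735e+06 m/s = 3735 km/s.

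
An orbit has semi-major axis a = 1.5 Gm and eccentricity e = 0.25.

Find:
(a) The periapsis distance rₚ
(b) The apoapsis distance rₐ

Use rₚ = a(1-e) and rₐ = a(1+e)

Convert to SI: a = 1.5 Gm = 1.5e+09 m.
(a) rₚ = a(1 − e) = 1.5e+09 · (1 − 0.25) = 1.5e+09 · 0.75 ≈ 1.125e+09 m = 1.125 Gm.
(b) rₐ = a(1 + e) = 1.5e+09 · (1 + 0.25) = 1.5e+09 · 1.25 ≈ 1.875e+09 m = 1.875 Gm.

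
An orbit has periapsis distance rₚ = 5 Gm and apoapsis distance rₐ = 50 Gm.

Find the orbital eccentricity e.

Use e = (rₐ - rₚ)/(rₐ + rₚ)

Convert to SI: rₚ = 5 Gm = 5e+09 m; rₐ = 50 Gm = 5e+10 m.
e = (rₐ − rₚ) / (rₐ + rₚ).
e = (5e+10 − 5e+09) / (5e+10 + 5e+09) = 4.5e+10 / 5.5e+10 ≈ 0.8182.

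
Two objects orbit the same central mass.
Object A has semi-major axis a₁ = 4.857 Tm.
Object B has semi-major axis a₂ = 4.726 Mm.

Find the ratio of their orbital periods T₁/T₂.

Convert to SI: a₁ = 4.857 Tm = 4.857e+12 m; a₂ = 4.726 Mm = 4.726e+06 m.
From Kepler's third law, (T₁/T₂)² = (a₁/a₂)³, so T₁/T₂ = (a₁/a₂)^(3/2).
a₁/a₂ = 4.857e+12 / 4.726e+06 = 1.02772e+06.
T₁/T₂ = (1.02772e+06)^(3/2) ≈ 1.042e+09.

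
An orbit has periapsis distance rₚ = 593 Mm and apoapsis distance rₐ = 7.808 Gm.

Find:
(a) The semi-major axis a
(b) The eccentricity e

Convert to SI: rₚ = 593 Mm = 5.93e+08 m; rₐ = 7.808 Gm = 7.808e+09 m.
(a) a = (rₚ + rₐ) / 2 = (5.93e+08 + 7.808e+09) / 2 ≈ 4.2e+09 m = 4.2 Gm.
(b) e = (rₐ − rₚ) / (rₐ + rₚ) = (7.808e+09 − 5.93e+08) / (7.808e+09 + 5.93e+08) ≈ 0.8588.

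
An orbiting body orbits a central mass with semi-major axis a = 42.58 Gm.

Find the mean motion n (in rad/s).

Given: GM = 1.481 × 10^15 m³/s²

Convert to SI: a = 42.58 Gm = 4.258e+10 m.
n = √(GM / a³).
n = √(1.481e+15 / (4.258e+10)³) rad/s ≈ 4.38e-09 rad/s.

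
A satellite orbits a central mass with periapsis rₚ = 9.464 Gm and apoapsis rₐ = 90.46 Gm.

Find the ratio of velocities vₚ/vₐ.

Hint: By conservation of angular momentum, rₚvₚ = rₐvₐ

Convert to SI: rₚ = 9.464 Gm = 9.464e+09 m; rₐ = 90.46 Gm = 9.046e+10 m.
Conservation of angular momentum gives rₚvₚ = rₐvₐ, so vₚ/vₐ = rₐ/rₚ.
vₚ/vₐ = 9.046e+10 / 9.464e+09 ≈ 9.558.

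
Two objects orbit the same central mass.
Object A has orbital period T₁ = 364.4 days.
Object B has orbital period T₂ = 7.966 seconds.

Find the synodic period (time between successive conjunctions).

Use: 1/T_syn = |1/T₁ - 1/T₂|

Convert to SI: T₁ = 364.4 days = 3.14842e+07 s.
T_syn = |T₁ · T₂ / (T₁ − T₂)|.
T_syn = |3.14842e+07 · 7.966 / (3.14842e+07 − 7.966)| s ≈ 7.966 s = 7.966 seconds.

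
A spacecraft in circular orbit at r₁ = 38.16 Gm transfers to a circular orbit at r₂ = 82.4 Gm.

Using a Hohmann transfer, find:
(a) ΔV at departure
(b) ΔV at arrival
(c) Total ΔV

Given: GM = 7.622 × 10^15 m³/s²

Convert to SI: r₁ = 38.16 Gm = 3.816e+10 m; r₂ = 82.4 Gm = 8.24e+10 m.
Transfer semi-major axis: a_t = (r₁ + r₂)/2 = (3.816e+10 + 8.24e+10)/2 = 6.028e+10 m.
Circular speeds: v₁ = √(GM/r₁) = 446.921 m/s, v₂ = √(GM/r₂) = 304.138 m/s.
Transfer speeds (vis-viva v² = GM(2/r − 1/a_t)): v₁ᵗ = 522.525 m/s, v₂ᵗ = 241.985 m/s.
(a) ΔV₁ = |v₁ᵗ − v₁| ≈ 75.6 m/s = 75.6 m/s.
(b) ΔV₂ = |v₂ − v₂ᵗ| ≈ 62.15 m/s = 62.15 m/s.
(c) ΔV_total = ΔV₁ + ΔV₂ ≈ 137.8 m/s = 137.8 m/s.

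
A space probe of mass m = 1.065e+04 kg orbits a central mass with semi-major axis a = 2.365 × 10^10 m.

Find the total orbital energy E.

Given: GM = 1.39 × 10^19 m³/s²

E = −GMm / (2a).
E = −1.39e+19 · 1.065e+04 / (2 · 2.365e+10) J ≈ -3.13e+12 J = -3.13 TJ.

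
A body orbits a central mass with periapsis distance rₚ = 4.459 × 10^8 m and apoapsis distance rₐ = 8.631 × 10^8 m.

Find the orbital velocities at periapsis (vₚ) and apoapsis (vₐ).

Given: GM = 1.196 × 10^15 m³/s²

Use the vis-viva equation v² = GM(2/r − 1/a) with a = (rₚ + rₐ)/2 = (4.459e+08 + 8.631e+08)/2 = 6.545e+08 m.
vₚ = √(GM · (2/rₚ − 1/a)) = √(1.196e+15 · (2/4.459e+08 − 1/6.545e+08)) m/s ≈ 1881 m/s = 1.881 km/s.
vₐ = √(GM · (2/rₐ − 1/a)) = √(1.196e+15 · (2/8.631e+08 − 1/6.545e+08)) m/s ≈ 971.6 m/s = 971.6 m/s.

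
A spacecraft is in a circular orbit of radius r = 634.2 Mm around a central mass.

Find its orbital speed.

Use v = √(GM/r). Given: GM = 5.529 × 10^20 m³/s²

Convert to SI: r = 634.2 Mm = 6.342e+08 m.
For a circular orbit, gravity supplies the centripetal force, so v = √(GM / r).
v = √(5.529e+20 / 6.342e+08) m/s ≈ 9.337e+05 m/s = 933.7 km/s.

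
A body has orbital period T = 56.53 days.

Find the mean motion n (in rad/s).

Convert to SI: T = 56.53 days = 4.88419e+06 s.
n = 2π / T.
n = 2π / 4.88419e+06 s ≈ 1.286e-06 rad/s.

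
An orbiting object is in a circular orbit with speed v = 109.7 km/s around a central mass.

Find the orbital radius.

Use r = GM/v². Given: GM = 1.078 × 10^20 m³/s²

Convert to SI: v = 109.7 km/s = 109700 m/s.
For a circular orbit, v² = GM / r, so r = GM / v².
r = 1.078e+20 / (109700)² m ≈ 8.958e+09 m = 8.958 Gm.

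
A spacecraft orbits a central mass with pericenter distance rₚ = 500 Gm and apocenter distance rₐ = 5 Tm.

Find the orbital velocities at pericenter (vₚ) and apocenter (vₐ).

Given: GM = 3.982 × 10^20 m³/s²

Convert to SI: rₚ = 500 Gm = 5e+11 m; rₐ = 5 Tm = 5e+12 m.
Use the vis-viva equation v² = GM(2/r − 1/a) with a = (rₚ + rₐ)/2 = (5e+11 + 5e+12)/2 = 2.75e+12 m.
vₚ = √(GM · (2/rₚ − 1/a)) = √(3.982e+20 · (2/5e+11 − 1/2.75e+12)) m/s ≈ 3.805e+04 m/s = 38.05 km/s.
vₐ = √(GM · (2/rₐ − 1/a)) = √(3.982e+20 · (2/5e+12 − 1/2.75e+12)) m/s ≈ 3805 m/s = 3.805 km/s.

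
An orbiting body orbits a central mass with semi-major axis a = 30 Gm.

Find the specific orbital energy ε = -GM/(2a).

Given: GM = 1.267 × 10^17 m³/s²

Convert to SI: a = 30 Gm = 3e+10 m.
ε = −GM / (2a).
ε = −1.267e+17 / (2 · 3e+10) J/kg ≈ -2.112e+06 J/kg = -2.112 MJ/kg.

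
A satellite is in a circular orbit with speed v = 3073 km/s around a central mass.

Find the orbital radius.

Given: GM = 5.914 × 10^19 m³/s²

Convert to SI: v = 3073 km/s = 3.073e+06 m/s.
For a circular orbit, v² = GM / r, so r = GM / v².
r = 5.914e+19 / (3.073e+06)² m ≈ 6.263e+06 m = 6.263 Mm.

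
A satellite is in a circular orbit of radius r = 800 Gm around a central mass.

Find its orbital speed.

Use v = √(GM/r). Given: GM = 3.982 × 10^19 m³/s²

Convert to SI: r = 800 Gm = 8e+11 m.
For a circular orbit, gravity supplies the centripetal force, so v = √(GM / r).
v = √(3.982e+19 / 8e+11) m/s ≈ 7055 m/s = 7.055 km/s.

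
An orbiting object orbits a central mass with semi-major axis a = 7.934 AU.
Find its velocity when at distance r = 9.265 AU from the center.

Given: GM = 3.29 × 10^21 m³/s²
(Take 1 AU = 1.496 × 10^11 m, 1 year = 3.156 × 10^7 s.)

Convert to SI: a = 7.934 AU = 1.18693e+12 m; r = 9.265 AU = 1.38604e+12 m.
Vis-viva: v = √(GM · (2/r − 1/a)).
2/r − 1/a = 2/1.38604e+12 − 1/1.18693e+12 = 6.00443e-13 m⁻¹.
v = √(3.29e+21 · 6.00443e-13) m/s ≈ 4.445e+04 m/s = 9.376 AU/year.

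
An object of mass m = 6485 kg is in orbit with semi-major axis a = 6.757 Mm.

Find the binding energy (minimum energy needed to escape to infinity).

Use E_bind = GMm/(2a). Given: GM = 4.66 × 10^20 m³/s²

Convert to SI: a = 6.757 Mm = 6.757e+06 m.
Total orbital energy is E = −GMm/(2a); binding energy is E_bind = −E = GMm/(2a).
E_bind = 4.66e+20 · 6485 / (2 · 6.757e+06) J ≈ 2.236e+17 J = 223.6 PJ.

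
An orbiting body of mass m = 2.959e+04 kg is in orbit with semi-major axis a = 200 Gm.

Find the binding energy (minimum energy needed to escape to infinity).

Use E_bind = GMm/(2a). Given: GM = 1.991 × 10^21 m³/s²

Convert to SI: a = 200 Gm = 2e+11 m.
Total orbital energy is E = −GMm/(2a); binding energy is E_bind = −E = GMm/(2a).
E_bind = 1.991e+21 · 2.959e+04 / (2 · 2e+11) J ≈ 1.473e+14 J = 147.3 TJ.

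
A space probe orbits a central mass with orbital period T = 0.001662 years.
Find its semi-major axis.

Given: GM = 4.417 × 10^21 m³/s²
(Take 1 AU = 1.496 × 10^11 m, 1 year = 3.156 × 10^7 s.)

Convert to SI: T = 0.001662 years = 52452.7 s.
Invert Kepler's third law: a = (GM · T² / (4π²))^(1/3).
Substituting T = 52452.7 s and GM = 4.417e+21 m³/s²:
a = (4.417e+21 · (52452.7)² / (4π²))^(1/3) m
a ≈ 6.752e+09 m = 0.04513 AU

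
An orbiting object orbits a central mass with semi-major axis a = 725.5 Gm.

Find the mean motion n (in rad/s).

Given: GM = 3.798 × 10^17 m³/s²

Convert to SI: a = 725.5 Gm = 7.255e+11 m.
n = √(GM / a³).
n = √(3.798e+17 / (7.255e+11)³) rad/s ≈ 9.973e-10 rad/s.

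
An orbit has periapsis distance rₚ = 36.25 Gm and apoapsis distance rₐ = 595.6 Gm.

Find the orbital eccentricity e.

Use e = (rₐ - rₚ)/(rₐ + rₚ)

Convert to SI: rₚ = 36.25 Gm = 3.625e+10 m; rₐ = 595.6 Gm = 5.956e+11 m.
e = (rₐ − rₚ) / (rₐ + rₚ).
e = (5.956e+11 − 3.625e+10) / (5.956e+11 + 3.625e+10) = 5.5935e+11 / 6.3185e+11 ≈ 0.8853.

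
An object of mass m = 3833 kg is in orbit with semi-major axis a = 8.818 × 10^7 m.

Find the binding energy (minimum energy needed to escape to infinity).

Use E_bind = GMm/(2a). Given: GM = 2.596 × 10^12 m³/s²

Total orbital energy is E = −GMm/(2a); binding energy is E_bind = −E = GMm/(2a).
E_bind = 2.596e+12 · 3833 / (2 · 8.818e+07) J ≈ 5.642e+07 J = 56.42 MJ.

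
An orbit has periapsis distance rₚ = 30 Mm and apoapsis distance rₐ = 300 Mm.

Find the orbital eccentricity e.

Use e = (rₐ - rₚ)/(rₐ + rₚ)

Convert to SI: rₚ = 30 Mm = 3e+07 m; rₐ = 300 Mm = 3e+08 m.
e = (rₐ − rₚ) / (rₐ + rₚ).
e = (3e+08 − 3e+07) / (3e+08 + 3e+07) = 2.7e+08 / 3.3e+08 ≈ 0.8182.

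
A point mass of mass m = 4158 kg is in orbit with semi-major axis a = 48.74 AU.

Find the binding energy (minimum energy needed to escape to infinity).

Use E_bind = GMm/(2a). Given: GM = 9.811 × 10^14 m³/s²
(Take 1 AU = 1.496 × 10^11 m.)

Convert to SI: a = 48.74 AU = 7.2915e+12 m.
Total orbital energy is E = −GMm/(2a); binding energy is E_bind = −E = GMm/(2a).
E_bind = 9.811e+14 · 4158 / (2 · 7.2915e+12) J ≈ 2.797e+05 J = 279.7 kJ.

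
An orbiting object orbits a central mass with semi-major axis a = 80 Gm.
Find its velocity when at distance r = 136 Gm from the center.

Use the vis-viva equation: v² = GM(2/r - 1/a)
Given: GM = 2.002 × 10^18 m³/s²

Convert to SI: a = 80 Gm = 8e+10 m; r = 136 Gm = 1.36e+11 m.
Vis-viva: v = √(GM · (2/r − 1/a)).
2/r − 1/a = 2/1.36e+11 − 1/8e+10 = 2.20588e-12 m⁻¹.
v = √(2.002e+18 · 2.20588e-12) m/s ≈ 2101 m/s = 2.101 km/s.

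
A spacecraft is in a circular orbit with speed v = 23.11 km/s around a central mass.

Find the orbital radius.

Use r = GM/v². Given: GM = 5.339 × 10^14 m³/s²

Convert to SI: v = 23.11 km/s = 23110 m/s.
For a circular orbit, v² = GM / r, so r = GM / v².
r = 5.339e+14 / (23110)² m ≈ 9.997e+05 m = 999.7 km.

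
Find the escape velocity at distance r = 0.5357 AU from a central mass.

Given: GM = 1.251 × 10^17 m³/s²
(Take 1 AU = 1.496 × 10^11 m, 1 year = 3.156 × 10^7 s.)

Convert to SI: r = 0.5357 AU = 8.01407e+10 m.
Escape velocity comes from setting total energy to zero: ½v² − GM/r = 0 ⇒ v_esc = √(2GM / r).
v_esc = √(2 · 1.251e+17 / 8.01407e+10) m/s ≈ 1767 m/s = 0.3728 AU/year.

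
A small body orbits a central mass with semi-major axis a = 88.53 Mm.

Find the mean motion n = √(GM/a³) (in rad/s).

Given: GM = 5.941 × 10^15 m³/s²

Convert to SI: a = 88.53 Mm = 8.853e+07 m.
n = √(GM / a³).
n = √(5.941e+15 / (8.853e+07)³) rad/s ≈ 9.253e-05 rad/s.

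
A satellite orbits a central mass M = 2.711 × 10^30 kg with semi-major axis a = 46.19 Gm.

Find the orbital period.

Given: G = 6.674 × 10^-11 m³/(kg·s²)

Convert to SI: a = 46.19 Gm = 4.619e+10 m.
GM = G · M = 6.674e-11 · 2.711e+30 = 1.80932e+20 m³/s².
Kepler's third law: T = 2π √(a³ / GM).
Substituting a = 4.619e+10 m and GM = 1.80932e+20 m³/s²:
T = 2π √((4.619e+10)³ / 1.80932e+20) s
T ≈ 4.637e+06 s = 53.67 days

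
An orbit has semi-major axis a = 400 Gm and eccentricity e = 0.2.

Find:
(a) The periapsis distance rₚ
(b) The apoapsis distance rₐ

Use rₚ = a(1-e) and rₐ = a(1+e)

Convert to SI: a = 400 Gm = 4e+11 m.
(a) rₚ = a(1 − e) = 4e+11 · (1 − 0.2) = 4e+11 · 0.8 ≈ 3.2e+11 m = 320 Gm.
(b) rₐ = a(1 + e) = 4e+11 · (1 + 0.2) = 4e+11 · 1.2 ≈ 4.8e+11 m = 480 Gm.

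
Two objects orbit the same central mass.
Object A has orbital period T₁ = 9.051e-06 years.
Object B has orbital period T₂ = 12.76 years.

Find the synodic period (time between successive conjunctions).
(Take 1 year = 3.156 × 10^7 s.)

Convert to SI: T₁ = 9.051e-06 years = 285.65 s; T₂ = 12.76 years = 4.02706e+08 s.
T_syn = |T₁ · T₂ / (T₁ − T₂)|.
T_syn = |285.65 · 4.02706e+08 / (285.65 − 4.02706e+08)| s ≈ 285.6 s = 9.051e-06 years.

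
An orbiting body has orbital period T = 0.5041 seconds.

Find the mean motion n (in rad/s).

n = 2π / T.
n = 2π / 0.5041 s ≈ 12.46 rad/s.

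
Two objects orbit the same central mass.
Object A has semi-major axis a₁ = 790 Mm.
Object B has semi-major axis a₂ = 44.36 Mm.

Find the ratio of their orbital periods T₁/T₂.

Convert to SI: a₁ = 790 Mm = 7.9e+08 m; a₂ = 44.36 Mm = 4.436e+07 m.
From Kepler's third law, (T₁/T₂)² = (a₁/a₂)³, so T₁/T₂ = (a₁/a₂)^(3/2).
a₁/a₂ = 7.9e+08 / 4.436e+07 = 17.8088.
T₁/T₂ = (17.8088)^(3/2) ≈ 75.15.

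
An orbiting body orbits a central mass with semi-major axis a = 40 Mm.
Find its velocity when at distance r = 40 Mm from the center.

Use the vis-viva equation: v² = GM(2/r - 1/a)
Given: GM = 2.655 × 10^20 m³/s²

Convert to SI: a = 40 Mm = 4e+07 m; r = 40 Mm = 4e+07 m.
Vis-viva: v = √(GM · (2/r − 1/a)).
2/r − 1/a = 2/4e+07 − 1/4e+07 = 2.5e-08 m⁻¹.
v = √(2.655e+20 · 2.5e-08) m/s ≈ 2.576e+06 m/s = 2576 km/s.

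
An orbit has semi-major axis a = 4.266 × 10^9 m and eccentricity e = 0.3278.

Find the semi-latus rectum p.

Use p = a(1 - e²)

p = a (1 − e²).
p = 4.266e+09 · (1 − (0.3278)²) = 4.266e+09 · 0.892547 ≈ 3.808e+09 m = 3.808 × 10^9 m.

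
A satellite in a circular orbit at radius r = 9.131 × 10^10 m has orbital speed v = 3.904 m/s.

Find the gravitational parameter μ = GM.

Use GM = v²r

For a circular orbit v² = GM/r, so GM = v² · r.
GM = (3.904)² · 9.131e+10 m³/s² ≈ 1.392e+12 m³/s² = 1.392 × 10^12 m³/s².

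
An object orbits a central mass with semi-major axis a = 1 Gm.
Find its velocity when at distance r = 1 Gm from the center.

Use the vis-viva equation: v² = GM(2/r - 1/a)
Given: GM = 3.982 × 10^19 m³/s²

Convert to SI: a = 1 Gm = 1e+09 m; r = 1 Gm = 1e+09 m.
Vis-viva: v = √(GM · (2/r − 1/a)).
2/r − 1/a = 2/1e+09 − 1/1e+09 = 1e-09 m⁻¹.
v = √(3.982e+19 · 1e-09) m/s ≈ 1.995e+05 m/s = 199.5 km/s.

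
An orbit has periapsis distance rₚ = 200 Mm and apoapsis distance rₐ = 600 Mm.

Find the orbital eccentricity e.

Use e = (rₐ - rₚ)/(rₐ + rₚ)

Convert to SI: rₚ = 200 Mm = 2e+08 m; rₐ = 600 Mm = 6e+08 m.
e = (rₐ − rₚ) / (rₐ + rₚ).
e = (6e+08 − 2e+08) / (6e+08 + 2e+08) = 4e+08 / 8e+08 ≈ 0.5.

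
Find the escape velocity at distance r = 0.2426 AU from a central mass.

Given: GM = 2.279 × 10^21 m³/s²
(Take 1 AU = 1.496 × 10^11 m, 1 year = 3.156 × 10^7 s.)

Convert to SI: r = 0.2426 AU = 3.6293e+10 m.
Escape velocity comes from setting total energy to zero: ½v² − GM/r = 0 ⇒ v_esc = √(2GM / r).
v_esc = √(2 · 2.279e+21 / 3.6293e+10) m/s ≈ 3.544e+05 m/s = 74.76 AU/year.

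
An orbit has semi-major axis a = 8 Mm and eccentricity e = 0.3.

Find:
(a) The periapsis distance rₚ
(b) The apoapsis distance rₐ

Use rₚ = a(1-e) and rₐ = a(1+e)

Convert to SI: a = 8 Mm = 8e+06 m.
(a) rₚ = a(1 − e) = 8e+06 · (1 − 0.3) = 8e+06 · 0.7 ≈ 5.6e+06 m = 5.6 Mm.
(b) rₐ = a(1 + e) = 8e+06 · (1 + 0.3) = 8e+06 · 1.3 ≈ 1.04e+07 m = 10.4 Mm.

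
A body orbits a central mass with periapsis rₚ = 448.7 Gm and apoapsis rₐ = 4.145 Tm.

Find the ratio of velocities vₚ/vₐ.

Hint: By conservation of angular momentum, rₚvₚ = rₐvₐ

Convert to SI: rₚ = 448.7 Gm = 4.487e+11 m; rₐ = 4.145 Tm = 4.145e+12 m.
Conservation of angular momentum gives rₚvₚ = rₐvₐ, so vₚ/vₐ = rₐ/rₚ.
vₚ/vₐ = 4.145e+12 / 4.487e+11 ≈ 9.238.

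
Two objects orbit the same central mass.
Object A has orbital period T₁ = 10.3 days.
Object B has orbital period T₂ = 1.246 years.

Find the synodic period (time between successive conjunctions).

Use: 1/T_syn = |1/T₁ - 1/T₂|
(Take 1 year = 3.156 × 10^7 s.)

Convert to SI: T₁ = 10.3 days = 889920 s; T₂ = 1.246 years = 3.93238e+07 s.
T_syn = |T₁ · T₂ / (T₁ − T₂)|.
T_syn = |889920 · 3.93238e+07 / (889920 − 3.93238e+07)| s ≈ 9.105e+05 s = 10.54 days.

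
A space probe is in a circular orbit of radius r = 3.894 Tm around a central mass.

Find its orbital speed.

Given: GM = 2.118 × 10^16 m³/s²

Convert to SI: r = 3.894 Tm = 3.894e+12 m.
For a circular orbit, gravity supplies the centripetal force, so v = √(GM / r).
v = √(2.118e+16 / 3.894e+12) m/s ≈ 73.75 m/s = 73.75 m/s.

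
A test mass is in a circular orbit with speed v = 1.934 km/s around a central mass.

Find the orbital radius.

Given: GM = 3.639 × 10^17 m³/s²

Convert to SI: v = 1.934 km/s = 1934 m/s.
For a circular orbit, v² = GM / r, so r = GM / v².
r = 3.639e+17 / (1934)² m ≈ 9.729e+10 m = 9.729 × 10^10 m.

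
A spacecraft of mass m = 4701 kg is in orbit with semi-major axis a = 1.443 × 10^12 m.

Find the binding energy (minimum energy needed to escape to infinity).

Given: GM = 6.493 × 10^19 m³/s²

Total orbital energy is E = −GMm/(2a); binding energy is E_bind = −E = GMm/(2a).
E_bind = 6.493e+19 · 4701 / (2 · 1.443e+12) J ≈ 1.058e+11 J = 105.8 GJ.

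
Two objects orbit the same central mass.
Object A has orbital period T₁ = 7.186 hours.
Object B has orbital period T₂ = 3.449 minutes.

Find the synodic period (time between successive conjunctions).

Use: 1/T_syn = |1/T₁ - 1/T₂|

Convert to SI: T₁ = 7.186 hours = 25869.6 s; T₂ = 3.449 minutes = 206.94 s.
T_syn = |T₁ · T₂ / (T₁ − T₂)|.
T_syn = |25869.6 · 206.94 / (25869.6 − 206.94)| s ≈ 208.6 s = 3.477 minutes.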